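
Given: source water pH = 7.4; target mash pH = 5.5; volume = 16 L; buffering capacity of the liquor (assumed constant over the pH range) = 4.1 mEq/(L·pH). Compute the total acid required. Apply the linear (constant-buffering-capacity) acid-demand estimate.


acid = buffering capacity · (pH_source − pH_target) · V
acid = 4.1 · (7.4 − 5.5) · 16

124.6400 mEq


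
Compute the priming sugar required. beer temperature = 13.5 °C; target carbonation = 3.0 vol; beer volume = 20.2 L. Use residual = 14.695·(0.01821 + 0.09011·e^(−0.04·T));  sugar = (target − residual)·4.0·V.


residual = 14.695·(0.01821 + 0.09011·e^(−0.04·13.5)) = 1.0393
sugar = (3.0 − 1.0393)·4.0·20.2

158.4285 g


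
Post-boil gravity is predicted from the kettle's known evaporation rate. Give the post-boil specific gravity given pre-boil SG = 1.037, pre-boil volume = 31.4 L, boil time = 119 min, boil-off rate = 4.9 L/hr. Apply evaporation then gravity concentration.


V_post = V_pre − rate·(t/60);  SG_post = 1 + (SG_pre−1)·V_pre/V_post
V_post = 31.4 − 4.9·(119/60) = 21.6817
SG_post = 1 + (1.037 − 1)·31.4/21.6817

1.0536


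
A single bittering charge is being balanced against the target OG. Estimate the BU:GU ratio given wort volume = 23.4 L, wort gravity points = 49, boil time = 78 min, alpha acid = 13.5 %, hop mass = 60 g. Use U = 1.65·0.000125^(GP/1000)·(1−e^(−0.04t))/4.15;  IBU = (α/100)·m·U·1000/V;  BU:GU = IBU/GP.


U = 1.65·0.000125^(49/1000)·(1−e^(−0.04·78))/4.15 = 0.2447
IBU = (13.5/100)·60·0.2447·1000/23.4 = 84.6916
BU:GU = 84.6916/49

1.7284


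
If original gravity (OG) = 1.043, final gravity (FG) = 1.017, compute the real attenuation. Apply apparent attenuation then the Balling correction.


AA = (OG−FG)/(OG−1)·100;  RA = AA·0.8192
AA = (1.043 − 1.017)/(1.043 − 1)·100 = 60.4651
RA = 60.4651·0.8192

49.5330 %


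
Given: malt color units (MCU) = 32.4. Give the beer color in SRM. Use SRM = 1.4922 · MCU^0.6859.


SRM = 1.4922 · 32.4^0.6859

16.2147 SRM


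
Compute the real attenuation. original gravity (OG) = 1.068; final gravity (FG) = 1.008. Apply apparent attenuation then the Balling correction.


AA = (OG−FG)/(OG−1)·100;  RA = AA·0.8192
AA = (1.068 − 1.008)/(1.068 − 1)·100 = 88.2353
RA = 88.2353·0.8192

72.2824 %


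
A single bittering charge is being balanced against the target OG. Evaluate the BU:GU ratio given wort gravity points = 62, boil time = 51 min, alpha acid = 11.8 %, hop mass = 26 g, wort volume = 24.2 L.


U = 1.65·0.000125^(GP/1000)·(1−e^(−0.04t))/4.15;  IBU = (α/100)·m·U·1000/V;  BU:GU = IBU/GP
U = 1.65·0.000125^(62/1000)·(1−e^(−0.04·51))/4.15 = 0.1981
IBU = (11.8/100)·26·0.1981·1000/24.2 = 25.1182
BU:GU = 25.1182/62

0.4051


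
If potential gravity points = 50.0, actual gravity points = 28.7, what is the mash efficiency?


efficiency = actual / potential × 100
efficiency = 28.7 / 50.0 × 100

57.4000 %


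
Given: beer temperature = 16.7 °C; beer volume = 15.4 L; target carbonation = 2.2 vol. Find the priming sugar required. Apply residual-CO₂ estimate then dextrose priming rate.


residual = 14.695·(0.01821 + 0.09011·e^(−0.04·T));  sugar = (target − residual)·4.0·V
residual = 14.695·(0.01821 + 0.09011·e^(−0.04·16.7)) = 0.9465
sugar = (2.2 − 0.9465)·4.0·15.4

77.2131 g


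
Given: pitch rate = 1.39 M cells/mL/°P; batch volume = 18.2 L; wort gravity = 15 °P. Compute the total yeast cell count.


cells (billions) = rate · V_L · °P
cells = 1.39 · 18.2 · 15

379.4700 billion cells


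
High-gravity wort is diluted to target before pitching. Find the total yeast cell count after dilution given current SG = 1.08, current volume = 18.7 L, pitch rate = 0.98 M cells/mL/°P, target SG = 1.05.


V_w = V·((SG_c−1)/(SG_t−1)−1);  °P = 259 − 259/SG_t;  cells = rate·(V+V_w)·°P
V_w = 18.7·((1.08−1)/(1.05−1)−1) = 11.2200
V_final = 18.7 + 11.2200 = 29.9200
°P = 259 − 259/1.05 = 12.3333
cells = 0.98·29.9200·12.3333

361.6331 billion cells


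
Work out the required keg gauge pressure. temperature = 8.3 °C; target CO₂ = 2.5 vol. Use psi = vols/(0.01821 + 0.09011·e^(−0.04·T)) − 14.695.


psi = 2.5/(0.01821 + 0.09011·e^(−0.04·8.3)) − 14.695

15.4754 psi


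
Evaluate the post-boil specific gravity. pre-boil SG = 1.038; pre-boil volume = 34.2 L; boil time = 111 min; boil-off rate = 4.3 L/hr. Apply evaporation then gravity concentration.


V_post = V_pre − rate·(t/60);  SG_post = 1 + (SG_pre−1)·V_pre/V_post
V_post = 34.2 − 4.3·(111/60) = 26.2450
SG_post = 1 + (1.038 − 1)·34.2/26.2450

1.0495


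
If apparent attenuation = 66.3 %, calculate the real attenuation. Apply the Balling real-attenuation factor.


RA = AA · 0.8192
RA = 66.3 · 0.8192

54.3130 %


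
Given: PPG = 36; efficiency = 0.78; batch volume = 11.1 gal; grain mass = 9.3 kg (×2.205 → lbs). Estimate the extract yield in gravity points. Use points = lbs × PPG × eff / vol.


lbs = 9.3 × 2.205 = 20.5065
points = 20.5065 × 36 × 0.78 / 11.1

51.8759 points


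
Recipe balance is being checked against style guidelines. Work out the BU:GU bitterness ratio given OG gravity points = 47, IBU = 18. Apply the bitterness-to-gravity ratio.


BU:GU = IBU / OG_points
BU:GU = 18 / 47

0.3830


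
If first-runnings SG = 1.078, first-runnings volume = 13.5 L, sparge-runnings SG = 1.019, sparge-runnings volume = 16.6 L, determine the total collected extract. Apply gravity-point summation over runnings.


total = Σ (SG_i − 1)·1000·V_i
first = (1.078 − 1)·1000·13.5 = 1053.0000
sparge = (1.019 − 1)·1000·16.6 = 315.4000
total = 1053.0000 + 315.4000

1368.4000 gravity·L


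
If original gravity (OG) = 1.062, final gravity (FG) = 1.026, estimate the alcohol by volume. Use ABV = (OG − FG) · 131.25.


ABV = (1.062 − 1.026) · 131.25

4.7250 % ABV


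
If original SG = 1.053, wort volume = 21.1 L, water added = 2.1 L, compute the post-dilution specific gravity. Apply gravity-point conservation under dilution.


SG_new = 1 + (SG_old − 1)·V_old/(V_old + V_water)
pts = (1.053 − 1)·1000·21.1/(21.1 + 2.1) = 48.2026
SG_new = 1 + 48.2026/1000

1.0482


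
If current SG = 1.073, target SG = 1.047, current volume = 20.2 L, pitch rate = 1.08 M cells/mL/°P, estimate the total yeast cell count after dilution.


V_w = V·((SG_c−1)/(SG_t−1)−1);  °P = 259 − 259/SG_t;  cells = rate·(V+V_w)·°P
V_w = 20.2·((1.073−1)/(1.047−1)−1) = 11.1745
V_final = 20.2 + 11.1745 = 31.3745
°P = 259 − 259/1.047 = 11.6266
cells = 1.08·31.3745·11.6266

393.9590 billion cells


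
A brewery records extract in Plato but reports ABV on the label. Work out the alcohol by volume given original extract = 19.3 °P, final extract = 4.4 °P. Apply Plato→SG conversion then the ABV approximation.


SG = 259/(259 − P);  ABV = (OG − FG)·131.25
OG = 259/(259 − 19.3) = 1.0805
FG = 259/(259 − 4.4) = 1.0173
ABV = (1.0805 − 1.0173)·131.25

8.2996 % ABV


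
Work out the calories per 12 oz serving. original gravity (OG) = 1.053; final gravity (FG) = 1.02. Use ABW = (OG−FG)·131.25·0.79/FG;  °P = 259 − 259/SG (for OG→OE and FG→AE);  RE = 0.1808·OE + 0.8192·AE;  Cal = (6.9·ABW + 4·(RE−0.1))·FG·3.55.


ABW = (1.053 − 1.02)·131.25·0.79/1.02 = 3.3546
OE = 259 − 259/1.053 = 13.0361 °P
AE = 259 − 259/1.02 = 5.0784 °P
RE = 0.1808·13.0361 + 0.8192·5.0784 = 6.5172 °P
Cal = (6.9·3.3546 + 4·(6.5172−0.1))·1.02·3.55

176.7606 kcal


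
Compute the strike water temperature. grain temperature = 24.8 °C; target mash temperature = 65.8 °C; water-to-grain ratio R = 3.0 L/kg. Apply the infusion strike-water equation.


T_strike = (0.41/R)·(T_mash − T_grain) + T_mash
T_strike = (0.41/3.0)·(65.8 − 24.8) + 65.8

71.4033 °C


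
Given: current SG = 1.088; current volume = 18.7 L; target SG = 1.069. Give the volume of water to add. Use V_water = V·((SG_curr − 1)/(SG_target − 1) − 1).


V_water = 18.7·((1.088 − 1)/(1.069 − 1) − 1)

5.1493 L


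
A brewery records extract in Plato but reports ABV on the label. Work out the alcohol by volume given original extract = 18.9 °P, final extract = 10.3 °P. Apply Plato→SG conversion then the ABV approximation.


SG = 259/(259 − P);  ABV = (OG − FG)·131.25
OG = 259/(259 − 18.9) = 1.0787
FG = 259/(259 − 10.3) = 1.0414
ABV = (1.0787 − 1.0414)·131.25

4.8959 % ABV


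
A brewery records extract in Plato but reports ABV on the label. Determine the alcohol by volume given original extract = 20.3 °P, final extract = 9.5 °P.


SG = 259/(259 − P);  ABV = (OG − FG)·131.25
OG = 259/(259 − 20.3) = 1.0850
FG = 259/(259 − 9.5) = 1.0381
ABV = (1.0850 − 1.0381)·131.25

6.1645 % ABV


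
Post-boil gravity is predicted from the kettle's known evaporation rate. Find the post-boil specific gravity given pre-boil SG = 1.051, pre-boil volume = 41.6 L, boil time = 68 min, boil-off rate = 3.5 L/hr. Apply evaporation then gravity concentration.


V_post = V_pre − rate·(t/60);  SG_post = 1 + (SG_pre−1)·V_pre/V_post
V_post = 41.6 − 3.5·(68/60) = 37.6333
SG_post = 1 + (1.051 − 1)·41.6/37.6333

1.0564


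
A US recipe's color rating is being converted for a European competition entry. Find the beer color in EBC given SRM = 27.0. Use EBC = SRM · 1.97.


EBC = 27.0 · 1.97

53.1900 EBC


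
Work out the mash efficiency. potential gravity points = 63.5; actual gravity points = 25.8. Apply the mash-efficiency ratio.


efficiency = actual / potential × 100
efficiency = 25.8 / 63.5 × 100

40.6299 %


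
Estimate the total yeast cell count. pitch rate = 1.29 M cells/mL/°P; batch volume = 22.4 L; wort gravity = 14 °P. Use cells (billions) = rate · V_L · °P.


cells = 1.29 · 22.4 · 14

404.5440 billion cells


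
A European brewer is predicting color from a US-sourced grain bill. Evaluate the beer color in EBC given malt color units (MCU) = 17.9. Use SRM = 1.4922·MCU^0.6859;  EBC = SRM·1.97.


SRM = 1.4922·17.9^0.6859 = 10.7934
EBC = 10.7934·1.97

21.2630 EBC


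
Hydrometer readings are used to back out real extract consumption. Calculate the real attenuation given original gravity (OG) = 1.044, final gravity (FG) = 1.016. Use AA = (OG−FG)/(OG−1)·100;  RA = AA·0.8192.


AA = (1.044 − 1.016)/(1.044 − 1)·100 = 63.6364
RA = 63.6364·0.8192

52.1309 %


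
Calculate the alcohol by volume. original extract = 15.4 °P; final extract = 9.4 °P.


SG = 259/(259 − P);  ABV = (OG − FG)·131.25
OG = 259/(259 − 15.4) = 1.0632
FG = 259/(259 − 9.4) = 1.0377
ABV = (1.0632 − 1.0377)·131.25

3.3545 % ABV


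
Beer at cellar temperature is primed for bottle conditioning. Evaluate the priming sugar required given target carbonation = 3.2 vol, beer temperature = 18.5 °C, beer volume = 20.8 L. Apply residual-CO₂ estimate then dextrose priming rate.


residual = 14.695·(0.01821 + 0.09011·e^(−0.04·T));  sugar = (target − residual)·4.0·V
residual = 14.695·(0.01821 + 0.09011·e^(−0.04·18.5)) = 0.8994
sugar = (3.2 − 0.8994)·4.0·20.8

191.4121 g


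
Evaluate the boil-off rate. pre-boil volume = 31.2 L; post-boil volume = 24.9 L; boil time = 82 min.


rate = (V_pre − V_post) / (t_min/60)
rate = (31.2 − 24.9) / (82/60)

4.6098 L/hr


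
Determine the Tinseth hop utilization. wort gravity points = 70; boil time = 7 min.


U = 1.65·0.000125^(GP/1000) · (1 − e^(−0.04·t))/4.15
bigness = 1.65·0.000125^(70/1000) = 0.8796
boil_factor = (1 − e^(−0.04·7))/4.15 = 0.0588
U = 0.8796 · 0.0588

0.0518


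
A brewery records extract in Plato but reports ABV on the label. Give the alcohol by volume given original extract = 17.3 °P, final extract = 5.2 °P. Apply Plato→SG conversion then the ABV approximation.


SG = 259/(259 − P);  ABV = (OG − FG)·131.25
OG = 259/(259 − 17.3) = 1.0716
FG = 259/(259 − 5.2) = 1.0205
ABV = (1.0716 − 1.0205)·131.25

6.7053 % ABV


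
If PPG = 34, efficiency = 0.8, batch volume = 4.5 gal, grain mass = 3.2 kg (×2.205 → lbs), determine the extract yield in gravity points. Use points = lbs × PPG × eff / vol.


lbs = 3.2 × 2.205 = 7.0560
points = 7.0560 × 34 × 0.8 / 4.5

42.6496 points


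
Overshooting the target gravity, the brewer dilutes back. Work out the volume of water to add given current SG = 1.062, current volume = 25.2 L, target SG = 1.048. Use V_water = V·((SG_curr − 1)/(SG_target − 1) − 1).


V_water = 25.2·((1.062 − 1)/(1.048 − 1) − 1)

7.3500 L


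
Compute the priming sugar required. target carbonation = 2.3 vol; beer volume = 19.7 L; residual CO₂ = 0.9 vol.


sugar = (target − residual)·4.0·V
sugar = (2.3 − 0.9)·4.0·19.7

110.3200 g


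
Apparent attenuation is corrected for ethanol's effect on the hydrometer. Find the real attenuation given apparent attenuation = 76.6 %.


RA = AA · 0.8192
RA = 76.6 · 0.8192

62.7507 %


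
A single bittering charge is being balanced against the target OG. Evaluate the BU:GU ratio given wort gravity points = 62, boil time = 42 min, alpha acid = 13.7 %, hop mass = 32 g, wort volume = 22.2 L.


U = 1.65·0.000125^(GP/1000)·(1−e^(−0.04t))/4.15;  IBU = (α/100)·m·U·1000/V;  BU:GU = IBU/GP
U = 1.65·0.000125^(62/1000)·(1−e^(−0.04·42))/4.15 = 0.1853
IBU = (13.7/100)·32·0.1853·1000/22.2 = 36.5920
BU:GU = 36.5920/62

0.5902


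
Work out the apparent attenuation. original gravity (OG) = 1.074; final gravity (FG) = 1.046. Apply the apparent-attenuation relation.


AA = (OG − FG)/(OG − 1) · 100
AA = (1.074 − 1.046)/(1.074 − 1) · 100

37.8378 %


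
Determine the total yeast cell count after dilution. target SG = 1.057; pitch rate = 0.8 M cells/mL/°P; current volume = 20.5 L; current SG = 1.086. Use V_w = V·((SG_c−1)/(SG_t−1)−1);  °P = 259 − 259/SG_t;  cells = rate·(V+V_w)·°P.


V_w = 20.5·((1.086−1)/(1.057−1)−1) = 10.4298
V_final = 20.5 + 10.4298 = 30.9298
°P = 259 − 259/1.057 = 13.9669
cells = 0.8·30.9298·13.9669

345.5947 billion cells


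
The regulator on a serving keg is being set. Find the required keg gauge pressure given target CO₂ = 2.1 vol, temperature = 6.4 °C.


psi = vols/(0.01821 + 0.09011·e^(−0.04·T)) − 14.695
psi = 2.1/(0.01821 + 0.09011·e^(−0.04·6.4)) − 14.695

9.1773 psi


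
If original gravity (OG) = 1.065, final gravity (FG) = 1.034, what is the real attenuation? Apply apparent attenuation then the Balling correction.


AA = (OG−FG)/(OG−1)·100;  RA = AA·0.8192
AA = (1.065 − 1.034)/(1.065 − 1)·100 = 47.6923
RA = 47.6923·0.8192

39.0695 %


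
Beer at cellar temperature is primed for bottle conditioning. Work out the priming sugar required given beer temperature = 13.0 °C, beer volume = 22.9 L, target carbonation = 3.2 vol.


residual = 14.695·(0.01821 + 0.09011·e^(−0.04·T));  sugar = (target − residual)·4.0·V
residual = 14.695·(0.01821 + 0.09011·e^(−0.04·13.0)) = 1.0548
sugar = (3.2 − 1.0548)·4.0·22.9

196.4966 g


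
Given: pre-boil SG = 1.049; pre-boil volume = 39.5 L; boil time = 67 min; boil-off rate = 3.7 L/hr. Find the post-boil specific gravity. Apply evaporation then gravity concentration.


V_post = V_pre − rate·(t/60);  SG_post = 1 + (SG_pre−1)·V_pre/V_post
V_post = 39.5 − 3.7·(67/60) = 35.3683
SG_post = 1 + (1.049 − 1)·39.5/35.3683

1.0547


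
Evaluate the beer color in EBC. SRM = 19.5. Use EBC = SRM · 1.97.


EBC = 19.5 · 1.97

38.4150 EBC


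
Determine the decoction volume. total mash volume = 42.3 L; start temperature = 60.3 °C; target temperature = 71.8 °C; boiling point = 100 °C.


V_dec = V_total·(T_target − T_start)/(T_boil − T_start)
V_dec = 42.3·(71.8 − 60.3)/(100 − 60.3)

12.2531 L


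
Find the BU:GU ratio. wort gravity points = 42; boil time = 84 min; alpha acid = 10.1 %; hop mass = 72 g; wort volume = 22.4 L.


U = 1.65·0.000125^(GP/1000)·(1−e^(−0.04t))/4.15;  IBU = (α/100)·m·U·1000/V;  BU:GU = IBU/GP
U = 1.65·0.000125^(42/1000)·(1−e^(−0.04·84))/4.15 = 0.2631
IBU = (10.1/100)·72·0.2631·1000/22.4 = 85.4198
BU:GU = 85.4198/42

2.0338


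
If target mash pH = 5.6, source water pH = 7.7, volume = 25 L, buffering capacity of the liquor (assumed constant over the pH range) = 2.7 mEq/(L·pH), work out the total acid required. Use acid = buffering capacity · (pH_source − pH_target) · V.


acid = 2.7 · (7.7 − 5.6) · 25

141.7500 mEq


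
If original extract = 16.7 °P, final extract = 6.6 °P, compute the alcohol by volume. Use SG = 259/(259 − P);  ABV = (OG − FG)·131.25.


OG = 259/(259 − 16.7) = 1.0689
FG = 259/(259 − 6.6) = 1.0261
ABV = (1.0689 − 1.0261)·131.25

5.6141 % ABV


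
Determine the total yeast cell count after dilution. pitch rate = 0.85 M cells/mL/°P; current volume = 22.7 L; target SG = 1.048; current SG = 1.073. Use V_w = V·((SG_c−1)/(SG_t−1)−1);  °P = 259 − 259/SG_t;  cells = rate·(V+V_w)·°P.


V_w = 22.7·((1.073−1)/(1.048−1)−1) = 11.8229
V_final = 22.7 + 11.8229 = 34.5229
°P = 259 − 259/1.048 = 11.8626
cells = 0.85·34.5229·11.8626

348.1017 billion cells


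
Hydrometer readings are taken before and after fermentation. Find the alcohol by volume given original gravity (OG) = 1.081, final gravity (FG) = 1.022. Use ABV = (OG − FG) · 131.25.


ABV = (1.081 − 1.022) · 131.25

7.7437 % ABV


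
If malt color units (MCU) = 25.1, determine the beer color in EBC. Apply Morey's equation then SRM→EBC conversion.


SRM = 1.4922·MCU^0.6859;  EBC = SRM·1.97
SRM = 1.4922·25.1^0.6859 = 13.6102
EBC = 13.6102·1.97

26.8120 EBC


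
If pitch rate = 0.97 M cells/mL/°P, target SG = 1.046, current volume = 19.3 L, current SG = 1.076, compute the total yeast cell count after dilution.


V_w = V·((SG_c−1)/(SG_t−1)−1);  °P = 259 − 259/SG_t;  cells = rate·(V+V_w)·°P
V_w = 19.3·((1.076−1)/(1.046−1)−1) = 12.5870
V_final = 19.3 + 12.5870 = 31.8870
°P = 259 − 259/1.046 = 11.3901
cells = 0.97·31.8870·11.3901

352.2984 billion cells


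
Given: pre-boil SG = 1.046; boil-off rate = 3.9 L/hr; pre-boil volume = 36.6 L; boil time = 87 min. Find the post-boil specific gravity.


V_post = V_pre − rate·(t/60);  SG_post = 1 + (SG_pre−1)·V_pre/V_post
V_post = 36.6 − 3.9·(87/60) = 30.9450
SG_post = 1 + (1.046 − 1)·36.6/30.9450

1.0544


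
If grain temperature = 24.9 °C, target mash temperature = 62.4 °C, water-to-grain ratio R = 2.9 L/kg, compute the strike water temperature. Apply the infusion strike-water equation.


T_strike = (0.41/R)·(T_mash − T_grain) + T_mash
T_strike = (0.41/2.9)·(62.4 − 24.9) + 62.4

67.7017 °C


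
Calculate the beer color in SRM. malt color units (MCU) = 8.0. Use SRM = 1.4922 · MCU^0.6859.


SRM = 1.4922 · 8.0^0.6859

6.2124 SRM


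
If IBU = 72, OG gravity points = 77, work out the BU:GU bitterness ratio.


BU:GU = IBU / OG_points
BU:GU = 72 / 77

0.9351


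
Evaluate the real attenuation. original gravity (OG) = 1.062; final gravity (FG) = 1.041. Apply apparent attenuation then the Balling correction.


AA = (OG−FG)/(OG−1)·100;  RA = AA·0.8192
AA = (1.062 − 1.041)/(1.062 − 1)·100 = 33.8710
RA = 33.8710·0.8192

27.7471 %


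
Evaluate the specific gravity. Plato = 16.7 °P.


SG = 259/(259 − P)
SG = 259/(259 − 16.7)

1.0689


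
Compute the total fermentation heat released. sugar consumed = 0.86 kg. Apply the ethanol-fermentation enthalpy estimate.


Q = m_sugar · 590 kJ/kg
Q = 0.86 · 590

507.4000 kJ


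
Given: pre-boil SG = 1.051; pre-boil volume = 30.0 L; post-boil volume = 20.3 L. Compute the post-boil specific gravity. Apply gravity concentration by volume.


SG_post = 1 + (SG_pre − 1)·V_pre/V_post
pts_pre = (1.051 − 1)·1000 = 51.0000
pts_post = 51.0000·30.0/20.3 = 75.3695
SG_post = 1 + 75.3695/1000

1.0754


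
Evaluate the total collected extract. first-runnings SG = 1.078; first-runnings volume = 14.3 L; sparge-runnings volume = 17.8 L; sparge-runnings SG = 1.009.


total = Σ (SG_i − 1)·1000·V_i
first = (1.078 − 1)·1000·14.3 = 1115.4000
sparge = (1.009 − 1)·1000·17.8 = 160.2000
total = 1115.4000 + 160.2000

1275.6000 gravity·L


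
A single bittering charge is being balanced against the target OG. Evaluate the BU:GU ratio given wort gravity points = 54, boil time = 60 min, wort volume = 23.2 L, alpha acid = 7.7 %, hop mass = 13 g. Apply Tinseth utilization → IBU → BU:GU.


U = 1.65·0.000125^(GP/1000)·(1−e^(−0.04t))/4.15;  IBU = (α/100)·m·U·1000/V;  BU:GU = IBU/GP
U = 1.65·0.000125^(54/1000)·(1−e^(−0.04·60))/4.15 = 0.2225
IBU = (7.7/100)·13·0.2225·1000/23.2 = 9.6009
BU:GU = 9.6009/54

0.1778


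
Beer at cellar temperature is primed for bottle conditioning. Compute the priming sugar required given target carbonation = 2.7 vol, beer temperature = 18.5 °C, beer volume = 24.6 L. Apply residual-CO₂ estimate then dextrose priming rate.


residual = 14.695·(0.01821 + 0.09011·e^(−0.04·T));  sugar = (target − residual)·4.0·V
residual = 14.695·(0.01821 + 0.09011·e^(−0.04·18.5)) = 0.8994
sugar = (2.7 − 0.8994)·4.0·24.6

177.1816 g


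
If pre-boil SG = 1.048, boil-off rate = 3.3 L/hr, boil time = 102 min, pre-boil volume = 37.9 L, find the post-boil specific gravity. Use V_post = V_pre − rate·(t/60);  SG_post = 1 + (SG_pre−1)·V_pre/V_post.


V_post = 37.9 − 3.3·(102/60) = 32.2900
SG_post = 1 + (1.048 − 1)·37.9/32.2900

1.0563


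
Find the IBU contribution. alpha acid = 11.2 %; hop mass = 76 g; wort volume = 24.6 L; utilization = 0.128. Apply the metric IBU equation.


IBU = (α/100)·mass·U·1000 / V
IBU = (11.2/100)·76·0.128·1000 / 24.6

44.2901 IBU


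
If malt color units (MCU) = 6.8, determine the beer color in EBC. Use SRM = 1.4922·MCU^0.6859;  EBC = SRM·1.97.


SRM = 1.4922·6.8^0.6859 = 5.5571
EBC = 5.5571·1.97

10.9474 EBC


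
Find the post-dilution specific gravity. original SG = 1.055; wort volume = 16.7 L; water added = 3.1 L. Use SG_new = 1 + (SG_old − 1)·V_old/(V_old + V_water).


pts = (1.055 − 1)·1000·16.7/(16.7 + 3.1) = 46.3889
SG_new = 1 + 46.3889/1000

1.0464


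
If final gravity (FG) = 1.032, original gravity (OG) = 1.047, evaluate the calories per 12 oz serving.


ABW = (OG−FG)·131.25·0.79/FG;  °P = 259 − 259/SG (for OG→OE and FG→AE);  RE = 0.1808·OE + 0.8192·AE;  Cal = (6.9·ABW + 4·(RE−0.1))·FG·3.55
ABW = (1.047 − 1.032)·131.25·0.79/1.032 = 1.5071
OE = 259 − 259/1.047 = 11.6266 °P
AE = 259 − 259/1.032 = 8.0310 °P
RE = 0.1808·11.6266 + 0.8192·8.0310 = 8.6811 °P
Cal = (6.9·1.5071 + 4·(8.6811−0.1))·1.032·3.55

163.8480 kcal


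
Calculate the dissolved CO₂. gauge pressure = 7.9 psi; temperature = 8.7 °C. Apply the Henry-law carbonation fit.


vols = (P + 14.695)·(0.01821 + 0.09011·e^(−0.04·T))
vols = (7.9 + 14.695)·(0.01821 + 0.09011·e^(−0.04·8.7))

1.8491 volumes


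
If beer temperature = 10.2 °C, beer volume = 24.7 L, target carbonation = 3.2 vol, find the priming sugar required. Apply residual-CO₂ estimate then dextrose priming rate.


residual = 14.695·(0.01821 + 0.09011·e^(−0.04·T));  sugar = (target − residual)·4.0·V
residual = 14.695·(0.01821 + 0.09011·e^(−0.04·10.2)) = 1.1481
sugar = (3.2 − 1.1481)·4.0·24.7

202.7239 g


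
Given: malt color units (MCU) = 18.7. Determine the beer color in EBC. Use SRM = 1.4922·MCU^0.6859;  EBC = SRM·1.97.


SRM = 1.4922·18.7^0.6859 = 11.1220
EBC = 11.1220·1.97

21.9104 EBC


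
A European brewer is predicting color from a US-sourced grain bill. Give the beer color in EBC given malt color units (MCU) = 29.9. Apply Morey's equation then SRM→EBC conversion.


SRM = 1.4922·MCU^0.6859;  EBC = SRM·1.97
SRM = 1.4922·29.9^0.6859 = 15.3458
EBC = 15.3458·1.97

30.2313 EBC


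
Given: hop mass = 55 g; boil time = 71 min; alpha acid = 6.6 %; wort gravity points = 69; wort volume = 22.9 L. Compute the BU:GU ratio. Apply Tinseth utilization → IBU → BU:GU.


U = 1.65·0.000125^(GP/1000)·(1−e^(−0.04t))/4.15;  IBU = (α/100)·m·U·1000/V;  BU:GU = IBU/GP
U = 1.65·0.000125^(69/1000)·(1−e^(−0.04·71))/4.15 = 0.2014
IBU = (6.6/100)·55·0.2014·1000/22.9 = 31.9189
BU:GU = 31.9189/69

0.4626


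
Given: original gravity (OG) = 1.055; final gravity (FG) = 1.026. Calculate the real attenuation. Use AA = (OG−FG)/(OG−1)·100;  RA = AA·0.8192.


AA = (1.055 − 1.026)/(1.055 − 1)·100 = 52.7273
RA = 52.7273·0.8192

43.1942 %


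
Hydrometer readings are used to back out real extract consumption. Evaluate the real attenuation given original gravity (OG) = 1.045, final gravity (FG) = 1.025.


AA = (OG−FG)/(OG−1)·100;  RA = AA·0.8192
AA = (1.045 − 1.025)/(1.045 − 1)·100 = 44.4444
RA = 44.4444·0.8192

36.4089 %


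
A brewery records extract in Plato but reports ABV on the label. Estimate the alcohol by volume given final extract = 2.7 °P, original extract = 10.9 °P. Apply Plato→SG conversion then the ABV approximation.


SG = 259/(259 − P);  ABV = (OG − FG)·131.25
OG = 259/(259 − 10.9) = 1.0439
FG = 259/(259 − 2.7) = 1.0105
ABV = (1.0439 − 1.0105)·131.25

4.3837 % ABV


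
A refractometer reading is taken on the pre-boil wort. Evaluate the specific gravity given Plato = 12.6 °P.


SG = 259/(259 − P)
SG = 259/(259 − 12.6)

1.0511


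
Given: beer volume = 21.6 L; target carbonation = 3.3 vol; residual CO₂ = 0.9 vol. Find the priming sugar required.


sugar = (target − residual)·4.0·V
sugar = (3.3 − 0.9)·4.0·21.6

207.3600 g


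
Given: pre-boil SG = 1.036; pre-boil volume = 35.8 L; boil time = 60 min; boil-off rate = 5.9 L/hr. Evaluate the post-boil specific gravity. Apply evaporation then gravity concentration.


V_post = V_pre − rate·(t/60);  SG_post = 1 + (SG_pre−1)·V_pre/V_post
V_post = 35.8 − 5.9·(60/60) = 29.9000
SG_post = 1 + (1.036 − 1)·35.8/29.9000

1.0431


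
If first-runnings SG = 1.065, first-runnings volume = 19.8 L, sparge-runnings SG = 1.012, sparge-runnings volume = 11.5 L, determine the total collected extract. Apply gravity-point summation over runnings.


total = Σ (SG_i − 1)·1000·V_i
first = (1.065 − 1)·1000·19.8 = 1287.0000
sparge = (1.012 − 1)·1000·11.5 = 138.0000
total = 1287.0000 + 138.0000

1425.0000 gravity·L


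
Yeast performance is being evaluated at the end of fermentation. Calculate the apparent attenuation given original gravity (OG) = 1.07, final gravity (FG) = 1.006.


AA = (OG − FG)/(OG − 1) · 100
AA = (1.07 − 1.006)/(1.07 − 1) · 100

91.4286 %


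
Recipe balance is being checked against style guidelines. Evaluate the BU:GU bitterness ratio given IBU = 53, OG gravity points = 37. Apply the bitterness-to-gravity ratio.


BU:GU = IBU / OG_points
BU:GU = 53 / 37

1.4324


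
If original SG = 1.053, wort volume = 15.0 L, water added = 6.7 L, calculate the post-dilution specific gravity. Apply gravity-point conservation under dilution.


SG_new = 1 + (SG_old − 1)·V_old/(V_old + V_water)
pts = (1.053 − 1)·1000·15.0/(15.0 + 6.7) = 36.6359
SG_new = 1 + 36.6359/1000

1.0366


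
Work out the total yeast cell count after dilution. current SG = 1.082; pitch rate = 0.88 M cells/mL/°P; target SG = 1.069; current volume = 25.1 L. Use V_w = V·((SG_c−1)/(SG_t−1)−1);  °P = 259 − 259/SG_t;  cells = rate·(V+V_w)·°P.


V_w = 25.1·((1.082−1)/(1.069−1)−1) = 4.7290
V_final = 25.1 + 4.7290 = 29.8290
°P = 259 − 259/1.069 = 16.7175
cells = 0.88·29.8290·16.7175

438.8260 billion cells


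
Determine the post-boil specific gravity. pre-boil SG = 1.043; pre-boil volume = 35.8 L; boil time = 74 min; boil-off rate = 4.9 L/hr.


V_post = V_pre − rate·(t/60);  SG_post = 1 + (SG_pre−1)·V_pre/V_post
V_post = 35.8 − 4.9·(74/60) = 29.7567
SG_post = 1 + (1.043 − 1)·35.8/29.7567

1.0517


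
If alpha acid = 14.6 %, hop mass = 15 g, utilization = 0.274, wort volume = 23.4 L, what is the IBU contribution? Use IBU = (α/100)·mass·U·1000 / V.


IBU = (14.6/100)·15·0.274·1000 / 23.4

25.6436 IBU


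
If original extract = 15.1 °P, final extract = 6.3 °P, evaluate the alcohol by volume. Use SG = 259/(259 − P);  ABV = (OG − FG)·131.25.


OG = 259/(259 − 15.1) = 1.0619
FG = 259/(259 − 6.3) = 1.0249
ABV = (1.0619 − 1.0249)·131.25

4.8536 % ABV


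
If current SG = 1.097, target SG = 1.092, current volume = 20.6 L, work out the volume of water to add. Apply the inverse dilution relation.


V_water = V·((SG_curr − 1)/(SG_target − 1) − 1)
V_water = 20.6·((1.097 − 1)/(1.092 − 1) − 1)

1.1196 L


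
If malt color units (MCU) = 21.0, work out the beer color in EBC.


SRM = 1.4922·MCU^0.6859;  EBC = SRM·1.97
SRM = 1.4922·21.0^0.6859 = 12.0431
EBC = 12.0431·1.97

23.7249 EBC


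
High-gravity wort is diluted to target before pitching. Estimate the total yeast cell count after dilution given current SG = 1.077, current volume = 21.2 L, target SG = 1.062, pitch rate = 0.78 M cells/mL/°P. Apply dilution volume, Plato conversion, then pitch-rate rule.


V_w = V·((SG_c−1)/(SG_t−1)−1);  °P = 259 − 259/SG_t;  cells = rate·(V+V_w)·°P
V_w = 21.2·((1.077−1)/(1.062−1)−1) = 5.1290
V_final = 21.2 + 5.1290 = 26.3290
°P = 259 − 259/1.062 = 15.1205
cells = 0.78·26.3290·15.1205

310.5249 billion cells


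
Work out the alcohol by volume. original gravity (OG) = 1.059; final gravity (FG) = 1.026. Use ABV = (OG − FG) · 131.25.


ABV = (1.059 − 1.026) · 131.25

4.3312 % ABV


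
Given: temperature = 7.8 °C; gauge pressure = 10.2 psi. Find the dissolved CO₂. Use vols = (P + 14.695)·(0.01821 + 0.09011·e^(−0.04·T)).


vols = (10.2 + 14.695)·(0.01821 + 0.09011·e^(−0.04·7.8))

2.0954 volumes


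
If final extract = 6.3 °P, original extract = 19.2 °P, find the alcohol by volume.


SG = 259/(259 − P);  ABV = (OG − FG)·131.25
OG = 259/(259 − 19.2) = 1.0801
FG = 259/(259 − 6.3) = 1.0249
ABV = (1.0801 − 1.0249)·131.25

7.2366 % ABV


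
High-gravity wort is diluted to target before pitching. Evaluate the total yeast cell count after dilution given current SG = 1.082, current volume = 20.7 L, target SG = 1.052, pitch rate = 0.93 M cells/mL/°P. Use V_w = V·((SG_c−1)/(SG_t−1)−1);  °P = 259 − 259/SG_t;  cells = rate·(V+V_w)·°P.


V_w = 20.7·((1.082−1)/(1.052−1)−1) = 11.9423
V_final = 20.7 + 11.9423 = 32.6423
°P = 259 − 259/1.052 = 12.8023
cells = 0.93·32.6423·12.8023

388.6433 billion cells


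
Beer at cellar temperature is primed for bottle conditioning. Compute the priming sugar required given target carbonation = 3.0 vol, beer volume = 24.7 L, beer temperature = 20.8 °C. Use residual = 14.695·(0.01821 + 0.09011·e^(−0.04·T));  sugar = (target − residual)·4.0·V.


residual = 14.695·(0.01821 + 0.09011·e^(−0.04·20.8)) = 0.8438
sugar = (3.0 − 0.8438)·4.0·24.7

213.0282 g


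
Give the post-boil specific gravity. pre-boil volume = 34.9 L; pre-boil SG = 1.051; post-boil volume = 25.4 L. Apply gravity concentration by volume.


SG_post = 1 + (SG_pre − 1)·V_pre/V_post
pts_pre = (1.051 − 1)·1000 = 51.0000
pts_post = 51.0000·34.9/25.4 = 70.0748
SG_post = 1 + 70.0748/1000

1.0701


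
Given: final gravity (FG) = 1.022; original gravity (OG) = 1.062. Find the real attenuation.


AA = (OG−FG)/(OG−1)·100;  RA = AA·0.8192
AA = (1.062 − 1.022)/(1.062 − 1)·100 = 64.5161
RA = 64.5161·0.8192

52.8516 %


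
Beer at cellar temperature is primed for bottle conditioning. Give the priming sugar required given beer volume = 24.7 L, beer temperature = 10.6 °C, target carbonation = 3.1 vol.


residual = 14.695·(0.01821 + 0.09011·e^(−0.04·T));  sugar = (target − residual)·4.0·V
residual = 14.695·(0.01821 + 0.09011·e^(−0.04·10.6)) = 1.1342
sugar = (3.1 − 1.1342)·4.0·24.7

194.2248 g


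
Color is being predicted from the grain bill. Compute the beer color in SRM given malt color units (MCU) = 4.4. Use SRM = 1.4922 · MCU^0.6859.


SRM = 1.4922 · 4.4^0.6859

4.1226 SRM


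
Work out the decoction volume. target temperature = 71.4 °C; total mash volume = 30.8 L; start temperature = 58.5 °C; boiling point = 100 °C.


V_dec = V_total·(T_target − T_start)/(T_boil − T_start)
V_dec = 30.8·(71.4 − 58.5)/(100 − 58.5)

9.5740 L


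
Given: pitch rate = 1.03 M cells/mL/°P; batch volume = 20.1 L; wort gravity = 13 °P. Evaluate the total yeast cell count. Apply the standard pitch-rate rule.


cells (billions) = rate · V_L · °P
cells = 1.03 · 20.1 · 13

269.1390 billion cells


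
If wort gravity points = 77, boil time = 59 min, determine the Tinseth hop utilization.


U = 1.65·0.000125^(GP/1000) · (1 − e^(−0.04·t))/4.15
bigness = 1.65·0.000125^(77/1000) = 0.8259
boil_factor = (1 − e^(−0.04·59))/4.15 = 0.2182
U = 0.8259 · 0.2182

0.1802


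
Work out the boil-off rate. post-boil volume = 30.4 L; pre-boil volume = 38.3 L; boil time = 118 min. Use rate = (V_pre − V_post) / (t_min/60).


rate = (38.3 − 30.4) / (118/60)

4.0169 L/hr


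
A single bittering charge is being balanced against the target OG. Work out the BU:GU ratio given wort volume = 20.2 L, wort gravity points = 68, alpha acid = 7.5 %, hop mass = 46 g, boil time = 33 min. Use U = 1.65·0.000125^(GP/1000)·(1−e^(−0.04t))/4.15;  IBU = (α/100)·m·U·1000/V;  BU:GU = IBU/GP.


U = 1.65·0.000125^(68/1000)·(1−e^(−0.04·33))/4.15 = 0.1581
IBU = (7.5/100)·46·0.1581·1000/20.2 = 27.0095
BU:GU = 27.0095/68

0.3972


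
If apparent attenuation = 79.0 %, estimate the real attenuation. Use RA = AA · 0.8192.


RA = 79.0 · 0.8192

64.7168 %


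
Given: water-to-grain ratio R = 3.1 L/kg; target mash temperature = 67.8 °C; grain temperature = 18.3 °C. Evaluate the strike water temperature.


T_strike = (0.41/R)·(T_mash − T_grain) + T_mash
T_strike = (0.41/3.1)·(67.8 − 18.3) + 67.8

74.3468 °C


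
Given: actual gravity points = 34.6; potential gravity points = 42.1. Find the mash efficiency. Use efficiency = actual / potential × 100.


efficiency = 34.6 / 42.1 × 100

82.1853 %


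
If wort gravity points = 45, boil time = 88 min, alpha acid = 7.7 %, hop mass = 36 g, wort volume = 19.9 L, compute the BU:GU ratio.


U = 1.65·0.000125^(GP/1000)·(1−e^(−0.04t))/4.15;  IBU = (α/100)·m·U·1000/V;  BU:GU = IBU/GP
U = 1.65·0.000125^(45/1000)·(1−e^(−0.04·88))/4.15 = 0.2575
IBU = (7.7/100)·36·0.2575·1000/19.9 = 35.8664
BU:GU = 35.8664/45

0.7970


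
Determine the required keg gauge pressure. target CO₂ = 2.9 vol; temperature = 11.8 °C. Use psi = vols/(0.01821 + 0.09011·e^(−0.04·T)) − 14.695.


psi = 2.9/(0.01821 + 0.09011·e^(−0.04·11.8)) − 14.695

24.2749 psi


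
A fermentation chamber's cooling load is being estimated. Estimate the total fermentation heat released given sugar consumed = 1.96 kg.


Q = m_sugar · 590 kJ/kg
Q = 1.96 · 590

1156.4000 kJ


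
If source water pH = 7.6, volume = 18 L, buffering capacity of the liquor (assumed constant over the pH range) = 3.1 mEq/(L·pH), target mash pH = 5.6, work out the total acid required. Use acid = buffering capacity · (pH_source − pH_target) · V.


acid = 3.1 · (7.6 − 5.6) · 18

111.6000 mEq


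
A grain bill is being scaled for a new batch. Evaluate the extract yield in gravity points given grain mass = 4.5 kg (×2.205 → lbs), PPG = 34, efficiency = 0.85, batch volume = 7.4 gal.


points = lbs × PPG × eff / vol
lbs = 4.5 × 2.205 = 9.9225
points = 9.9225 × 34 × 0.85 / 7.4

38.7514 points


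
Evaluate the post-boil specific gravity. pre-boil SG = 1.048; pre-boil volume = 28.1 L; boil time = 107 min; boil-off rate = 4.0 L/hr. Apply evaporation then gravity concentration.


V_post = V_pre − rate·(t/60);  SG_post = 1 + (SG_pre−1)·V_pre/V_post
V_post = 28.1 − 4.0·(107/60) = 20.9667
SG_post = 1 + (1.048 − 1)·28.1/20.9667

1.0643


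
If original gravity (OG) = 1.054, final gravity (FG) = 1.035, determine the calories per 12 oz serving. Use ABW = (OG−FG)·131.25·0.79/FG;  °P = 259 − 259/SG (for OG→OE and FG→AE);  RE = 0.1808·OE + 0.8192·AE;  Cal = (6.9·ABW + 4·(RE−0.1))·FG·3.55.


ABW = (1.054 − 1.035)·131.25·0.79/1.035 = 1.9034
OE = 259 − 259/1.054 = 13.2694 °P
AE = 259 − 259/1.035 = 8.7585 °P
RE = 0.1808·13.2694 + 0.8192·8.7585 = 9.5740 °P
Cal = (6.9·1.9034 + 4·(9.5740−0.1))·1.035·3.55

187.4967 kcal


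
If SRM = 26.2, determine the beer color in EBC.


EBC = SRM · 1.97
EBC = 26.2 · 1.97

51.6140 EBC


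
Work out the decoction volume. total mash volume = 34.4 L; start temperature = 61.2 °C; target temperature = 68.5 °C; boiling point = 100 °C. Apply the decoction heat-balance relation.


V_dec = V_total·(T_target − T_start)/(T_boil − T_start)
V_dec = 34.4·(68.5 − 61.2)/(100 − 61.2)

6.4722 L


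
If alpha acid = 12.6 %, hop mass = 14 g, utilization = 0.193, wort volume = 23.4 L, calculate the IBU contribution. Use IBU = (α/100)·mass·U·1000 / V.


IBU = (12.6/100)·14·0.193·1000 / 23.4

14.5492 IBU


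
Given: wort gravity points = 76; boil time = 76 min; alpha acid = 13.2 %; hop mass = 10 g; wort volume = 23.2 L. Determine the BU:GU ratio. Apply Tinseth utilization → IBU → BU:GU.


U = 1.65·0.000125^(GP/1000)·(1−e^(−0.04t))/4.15;  IBU = (α/100)·m·U·1000/V;  BU:GU = IBU/GP
U = 1.65·0.000125^(76/1000)·(1−e^(−0.04·76))/4.15 = 0.1912
IBU = (13.2/100)·10·0.1912·1000/23.2 = 10.8793
BU:GU = 10.8793/76

0.1431


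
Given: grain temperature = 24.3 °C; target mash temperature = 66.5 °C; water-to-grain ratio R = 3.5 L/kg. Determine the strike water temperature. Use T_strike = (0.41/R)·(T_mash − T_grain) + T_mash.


T_strike = (0.41/3.5)·(66.5 − 24.3) + 66.5

71.4434 °C


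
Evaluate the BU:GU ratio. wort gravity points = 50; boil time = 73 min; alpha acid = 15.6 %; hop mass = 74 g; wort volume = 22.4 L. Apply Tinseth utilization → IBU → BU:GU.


U = 1.65·0.000125^(GP/1000)·(1−e^(−0.04t))/4.15;  IBU = (α/100)·m·U·1000/V;  BU:GU = IBU/GP
U = 1.65·0.000125^(50/1000)·(1−e^(−0.04·73))/4.15 = 0.2400
IBU = (15.6/100)·74·0.2400·1000/22.4 = 123.6833
BU:GU = 123.6833/50

2.4737


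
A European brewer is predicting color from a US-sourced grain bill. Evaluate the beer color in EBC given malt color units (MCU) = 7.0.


SRM = 1.4922·MCU^0.6859;  EBC = SRM·1.97
SRM = 1.4922·7.0^0.6859 = 5.6687
EBC = 5.6687·1.97

11.1672 EBC


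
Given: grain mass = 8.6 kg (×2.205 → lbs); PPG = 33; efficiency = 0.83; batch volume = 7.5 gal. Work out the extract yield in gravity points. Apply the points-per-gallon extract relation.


points = lbs × PPG × eff / vol
lbs = 8.6 × 2.205 = 18.9630
points = 18.9630 × 33 × 0.83 / 7.5

69.2529 points


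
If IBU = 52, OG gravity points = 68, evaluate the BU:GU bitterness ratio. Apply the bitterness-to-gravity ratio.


BU:GU = IBU / OG_points
BU:GU = 52 / 68

0.7647


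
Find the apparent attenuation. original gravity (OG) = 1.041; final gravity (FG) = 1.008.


AA = (OG − FG)/(OG − 1) · 100
AA = (1.041 − 1.008)/(1.041 − 1) · 100

80.4878 %


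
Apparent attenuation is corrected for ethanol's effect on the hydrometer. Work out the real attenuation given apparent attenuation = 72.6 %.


RA = AA · 0.8192
RA = 72.6 · 0.8192

59.4739 %


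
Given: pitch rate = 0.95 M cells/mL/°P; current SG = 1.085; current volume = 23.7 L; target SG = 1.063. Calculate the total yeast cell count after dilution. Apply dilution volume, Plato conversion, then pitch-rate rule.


V_w = V·((SG_c−1)/(SG_t−1)−1);  °P = 259 − 259/SG_t;  cells = rate·(V+V_w)·°P
V_w = 23.7·((1.085−1)/(1.063−1)−1) = 8.2762
V_final = 23.7 + 8.2762 = 31.9762
°P = 259 − 259/1.063 = 15.3500
cells = 0.95·31.9762·15.3500

466.2914 billion cells
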